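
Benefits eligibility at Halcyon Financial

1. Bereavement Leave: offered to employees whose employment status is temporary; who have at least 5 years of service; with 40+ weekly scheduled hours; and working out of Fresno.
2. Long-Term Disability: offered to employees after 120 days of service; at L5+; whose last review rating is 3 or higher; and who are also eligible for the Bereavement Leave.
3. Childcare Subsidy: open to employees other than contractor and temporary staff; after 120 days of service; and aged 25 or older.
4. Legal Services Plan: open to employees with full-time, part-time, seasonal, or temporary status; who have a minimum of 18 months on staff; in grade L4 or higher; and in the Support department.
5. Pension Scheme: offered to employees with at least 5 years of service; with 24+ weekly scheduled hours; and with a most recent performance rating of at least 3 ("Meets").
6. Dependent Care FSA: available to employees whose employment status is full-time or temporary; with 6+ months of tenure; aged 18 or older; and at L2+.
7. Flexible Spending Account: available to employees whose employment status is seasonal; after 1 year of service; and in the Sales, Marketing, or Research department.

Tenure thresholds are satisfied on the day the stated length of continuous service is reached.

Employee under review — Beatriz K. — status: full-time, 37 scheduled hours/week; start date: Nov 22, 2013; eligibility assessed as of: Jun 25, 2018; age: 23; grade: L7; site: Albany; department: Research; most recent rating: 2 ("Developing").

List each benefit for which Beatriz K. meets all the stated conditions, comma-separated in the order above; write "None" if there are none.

Dependent Care FSA

Service from Nov 22, 2013 to Jun 25, 2018: 1676 days.
Bereavement Leave — status full-time ✗ (requires temporary) → not eligible.
Long-Term Disability — service 1676 days ≥ 120 days ✓; grade L7 ≥ L5 ✓; rating 2 < 3 ✗ → not eligible.
Childcare Subsidy — status full-time ✓ (not excluded); service 1676 days ≥ 120 days ✓; age 23 < 25 ✗ → not eligible.
Legal Services Plan — status full-time ✓; service 1676 days ≥ 18 months (≈540 days) ✓; grade L7 ≥ L4 ✓; dept Research ✗ → not eligible.
Pension Scheme — service 1676 days < 5 years (≈1825 days) ✗ → not eligible.
Dependent Care FSA — status full-time ✓; service 1676 days ≥ 6 months (≈180 days) ✓; age 23 ≥ 18 ✓; grade L7 ≥ L2 ✓ → eligible.
Flexible Spending Account — status full-time ✗ (requires seasonal) → not eligible.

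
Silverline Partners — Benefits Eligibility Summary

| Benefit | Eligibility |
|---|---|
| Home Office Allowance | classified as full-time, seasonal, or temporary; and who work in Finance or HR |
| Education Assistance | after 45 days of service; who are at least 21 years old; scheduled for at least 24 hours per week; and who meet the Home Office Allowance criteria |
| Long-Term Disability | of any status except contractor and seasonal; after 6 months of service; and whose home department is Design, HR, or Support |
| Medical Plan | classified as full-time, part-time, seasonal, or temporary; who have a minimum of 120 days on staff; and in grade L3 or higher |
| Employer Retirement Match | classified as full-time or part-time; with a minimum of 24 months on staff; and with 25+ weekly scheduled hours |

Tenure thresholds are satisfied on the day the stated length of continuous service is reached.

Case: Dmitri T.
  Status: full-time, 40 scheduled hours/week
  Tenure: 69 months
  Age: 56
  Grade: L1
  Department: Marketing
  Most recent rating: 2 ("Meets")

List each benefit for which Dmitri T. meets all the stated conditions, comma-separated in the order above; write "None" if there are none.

Employer Retirement Match

Home Office Allowance — status full-time ✓; dept Marketing ✗ → not eligible.
Education Assistance — service 69 months ≥ 45 days ✓; age 56 ≥ 21 ✓; 40 hrs/wk ≥ 24 ✓; not eligible for Home Office Allowance ✗ → not eligible.
Long-Term Disability — status full-time ✓ (not excluded); service 69 months ≥ 6 months ✓; dept Marketing ✗ → not eligible.
Medical Plan — status full-time ✓; service 69 months ≥ 120 days ✓; grade L1 < L3 ✗ → not eligible.
Employer Retirement Match — status full-time ✓; service 69 months ≥ 24 months ✓; 40 hrs/wk ≥ 25 ✓ → eligible.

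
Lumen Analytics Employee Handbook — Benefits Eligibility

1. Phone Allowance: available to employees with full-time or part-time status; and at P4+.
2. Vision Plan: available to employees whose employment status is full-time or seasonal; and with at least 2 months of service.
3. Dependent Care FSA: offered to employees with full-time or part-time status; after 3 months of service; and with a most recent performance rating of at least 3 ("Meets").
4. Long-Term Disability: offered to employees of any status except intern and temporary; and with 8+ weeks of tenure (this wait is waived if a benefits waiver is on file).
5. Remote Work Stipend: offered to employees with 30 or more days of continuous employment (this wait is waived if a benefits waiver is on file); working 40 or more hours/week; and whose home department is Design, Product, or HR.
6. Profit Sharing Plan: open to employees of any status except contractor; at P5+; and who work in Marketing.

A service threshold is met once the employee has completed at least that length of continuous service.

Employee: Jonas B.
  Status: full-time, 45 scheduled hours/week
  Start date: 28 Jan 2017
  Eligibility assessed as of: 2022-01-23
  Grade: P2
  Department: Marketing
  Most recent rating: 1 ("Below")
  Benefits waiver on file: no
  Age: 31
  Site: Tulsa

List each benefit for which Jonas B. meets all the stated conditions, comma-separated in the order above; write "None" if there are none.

Service from 28 Jan 2017 to 2022-01-23: 1821 days.
Phone Allowance — status full-time ✓; grade P2 < P4 ✗ → not eligible.
Vision Plan — status full-time ✓; service 1821 days ≥ 2 months (≈60 days) ✓ → eligible.
Dependent Care FSA — status full-time ✓; service 1821 days ≥ 3 months (≈90 days) ✓; rating 1 < 3 ✗ → not eligible.
Long-Term Disability — status full-time ✓ (not excluded); no waiver, service 1821 days ≥ 8 weeks (≈56 days) ✓ → eligible.
Remote Work Stipend — no waiver, service 1821 days ≥ 30 days ✓; 45 hrs/wk ≥ 40 ✓; dept Marketing ✗ → not eligible.
Profit Sharing Plan — status full-time ✓ (not excluded); grade P2 < P5 ✗ → not eligible.

Vision Plan, Long-Term Disability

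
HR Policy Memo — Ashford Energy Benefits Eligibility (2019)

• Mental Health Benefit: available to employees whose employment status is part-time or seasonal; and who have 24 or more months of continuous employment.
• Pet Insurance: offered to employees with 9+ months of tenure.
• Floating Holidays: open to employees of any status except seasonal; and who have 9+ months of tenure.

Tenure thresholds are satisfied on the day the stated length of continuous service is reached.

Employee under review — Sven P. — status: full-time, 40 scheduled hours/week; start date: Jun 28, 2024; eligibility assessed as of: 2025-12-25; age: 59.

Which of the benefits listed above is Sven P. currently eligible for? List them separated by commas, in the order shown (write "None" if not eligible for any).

Service from Jun 28, 2024 to 2025-12-25: 545 days.
Mental Health Benefit — status full-time ✗ (requires part-time or seasonal) → not eligible.
Pet Insurance — service 545 days ≥ 9 months (≈270 days) ✓ → eligible.
Floating Holidays — status full-time ✓ (not excluded); service 545 days ≥ 9 months (≈270 days) ✓ → eligible.

Pet Insurance, Floating Holidays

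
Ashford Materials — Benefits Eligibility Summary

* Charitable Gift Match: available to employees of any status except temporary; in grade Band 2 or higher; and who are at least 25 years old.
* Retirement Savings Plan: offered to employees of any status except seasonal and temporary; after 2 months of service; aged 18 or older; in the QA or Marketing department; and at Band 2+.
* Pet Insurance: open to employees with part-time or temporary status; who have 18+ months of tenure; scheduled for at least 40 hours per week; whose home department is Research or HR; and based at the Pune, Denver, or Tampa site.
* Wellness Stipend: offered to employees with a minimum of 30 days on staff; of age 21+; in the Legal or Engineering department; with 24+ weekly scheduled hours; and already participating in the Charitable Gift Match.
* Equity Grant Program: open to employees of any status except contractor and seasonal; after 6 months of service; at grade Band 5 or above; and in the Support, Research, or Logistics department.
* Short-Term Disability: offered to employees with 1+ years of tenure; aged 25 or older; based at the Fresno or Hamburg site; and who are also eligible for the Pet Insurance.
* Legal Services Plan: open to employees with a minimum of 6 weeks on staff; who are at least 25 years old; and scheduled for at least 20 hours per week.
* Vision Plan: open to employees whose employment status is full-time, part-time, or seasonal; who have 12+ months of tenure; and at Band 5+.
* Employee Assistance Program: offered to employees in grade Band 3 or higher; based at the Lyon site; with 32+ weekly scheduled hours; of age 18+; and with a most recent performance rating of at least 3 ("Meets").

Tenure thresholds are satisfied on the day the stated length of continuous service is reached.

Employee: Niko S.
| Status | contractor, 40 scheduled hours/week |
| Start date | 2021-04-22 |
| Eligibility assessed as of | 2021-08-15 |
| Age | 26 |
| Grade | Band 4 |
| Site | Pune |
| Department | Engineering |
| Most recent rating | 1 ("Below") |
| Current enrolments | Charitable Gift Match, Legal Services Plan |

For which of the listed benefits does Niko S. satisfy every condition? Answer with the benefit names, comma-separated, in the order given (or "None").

Service from 2021-04-22 to 2021-08-15: 115 days.
Charitable Gift Match — status contractor ✓ (not excluded); grade Band 4 ≥ Band 2 ✓; age 26 ≥ 25 ✓ → eligible.
Retirement Savings Plan — status contractor ✓ (not excluded); service 115 days ≥ 2 months (≈60 days) ✓; age 26 ≥ 18 ✓; dept Engineering ✗ → not eligible.
Pet Insurance — status contractor ✗ (requires part-time or temporary) → not eligible.
Wellness Stipend — service 115 days ≥ 30 days ✓; age 26 ≥ 21 ✓; dept Engineering ✓; 40 hrs/wk ≥ 24 ✓; enrolled in Charitable Gift Match ✓ → eligible.
Equity Grant Program — status contractor ✗ (excluded) → not eligible.
Short-Term Disability — service 115 days < 1 year (≈365 days) ✗ → not eligible.
Legal Services Plan — service 115 days ≥ 6 weeks (≈42 days) ✓; age 26 ≥ 25 ✓; 40 hrs/wk ≥ 20 ✓ → eligible.
Vision Plan — status contractor ✗ (requires full-time, part-time, or seasonal) → not eligible.
Employee Assistance Program — grade Band 4 ≥ Band 3 ✓; site Pune ✗ (not Lyon) → not eligible.

Charitable Gift Match, Wellness Stipend, Legal Services Plan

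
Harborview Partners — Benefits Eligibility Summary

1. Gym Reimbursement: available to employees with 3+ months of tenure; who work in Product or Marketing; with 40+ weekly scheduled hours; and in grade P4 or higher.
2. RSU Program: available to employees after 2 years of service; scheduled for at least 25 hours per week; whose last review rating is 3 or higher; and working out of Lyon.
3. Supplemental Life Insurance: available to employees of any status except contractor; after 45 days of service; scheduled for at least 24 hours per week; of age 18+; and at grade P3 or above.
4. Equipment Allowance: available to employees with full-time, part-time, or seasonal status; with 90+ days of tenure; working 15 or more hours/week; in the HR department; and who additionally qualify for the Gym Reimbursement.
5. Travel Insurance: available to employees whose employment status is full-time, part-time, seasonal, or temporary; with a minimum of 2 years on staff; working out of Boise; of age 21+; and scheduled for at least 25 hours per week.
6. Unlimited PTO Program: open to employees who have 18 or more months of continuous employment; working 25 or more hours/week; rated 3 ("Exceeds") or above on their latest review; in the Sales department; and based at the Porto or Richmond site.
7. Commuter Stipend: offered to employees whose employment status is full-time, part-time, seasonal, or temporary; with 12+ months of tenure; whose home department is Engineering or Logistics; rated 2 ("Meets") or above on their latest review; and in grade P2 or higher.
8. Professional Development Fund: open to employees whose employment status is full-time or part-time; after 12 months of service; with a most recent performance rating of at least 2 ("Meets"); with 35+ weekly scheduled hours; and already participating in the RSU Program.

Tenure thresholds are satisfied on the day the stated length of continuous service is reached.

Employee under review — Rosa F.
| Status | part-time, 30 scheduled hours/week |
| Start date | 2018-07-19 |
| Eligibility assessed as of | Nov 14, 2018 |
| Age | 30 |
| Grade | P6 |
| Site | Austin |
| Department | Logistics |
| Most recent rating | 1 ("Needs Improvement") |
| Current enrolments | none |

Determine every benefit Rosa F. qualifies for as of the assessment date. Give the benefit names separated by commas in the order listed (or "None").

Service from 2018-07-19 to Nov 14, 2018: 118 days.
Gym Reimbursement — service 118 days ≥ 3 months (≈90 days) ✓; dept Logistics ✗ → not eligible.
RSU Program — service 118 days < 2 years (≈730 days) ✗ → not eligible.
Supplemental Life Insurance — status part-time ✓ (not excluded); service 118 days ≥ 45 days ✓; 30 hrs/wk ≥ 24 ✓; age 30 ≥ 18 ✓; grade P6 ≥ P3 ✓ → eligible.
Equipment Allowance — status part-time ✓; service 118 days ≥ 90 days ✓; 30 hrs/wk ≥ 15 ✓; dept Logistics ✗ → not eligible.
Travel Insurance — status part-time ✓; service 118 days < 2 years (≈730 days) ✗ → not eligible.
Unlimited PTO Program — service 118 days < 18 months (≈540 days) ✗ → not eligible.
Commuter Stipend — status part-time ✓; service 118 days < 12 months (≈360 days) ✗ → not eligible.
Professional Development Fund — status part-time ✓; service 118 days < 12 months (≈360 days) ✗ → not eligible.

Supplemental Life Insurance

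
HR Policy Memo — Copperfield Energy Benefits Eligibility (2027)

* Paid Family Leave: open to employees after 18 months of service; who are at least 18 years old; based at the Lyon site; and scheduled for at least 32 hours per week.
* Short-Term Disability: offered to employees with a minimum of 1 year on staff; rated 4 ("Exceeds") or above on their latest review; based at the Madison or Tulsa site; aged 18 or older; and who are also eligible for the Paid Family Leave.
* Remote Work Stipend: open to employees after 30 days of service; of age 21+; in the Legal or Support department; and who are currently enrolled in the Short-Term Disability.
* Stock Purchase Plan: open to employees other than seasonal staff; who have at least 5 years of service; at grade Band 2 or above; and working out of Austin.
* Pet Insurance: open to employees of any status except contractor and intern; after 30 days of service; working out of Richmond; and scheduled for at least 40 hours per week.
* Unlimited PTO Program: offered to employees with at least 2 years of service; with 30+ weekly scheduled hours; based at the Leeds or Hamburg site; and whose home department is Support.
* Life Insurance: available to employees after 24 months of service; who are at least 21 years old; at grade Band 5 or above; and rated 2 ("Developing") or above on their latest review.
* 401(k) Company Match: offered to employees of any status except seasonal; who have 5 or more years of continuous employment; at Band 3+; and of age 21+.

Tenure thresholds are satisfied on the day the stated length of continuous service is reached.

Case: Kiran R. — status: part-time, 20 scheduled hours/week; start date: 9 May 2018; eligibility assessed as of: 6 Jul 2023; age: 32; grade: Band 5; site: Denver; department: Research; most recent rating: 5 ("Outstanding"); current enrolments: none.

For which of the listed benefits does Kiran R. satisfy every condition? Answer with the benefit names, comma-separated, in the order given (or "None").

Life Insurance, 401(k) Company Match

Service from 9 May 2018 to 6 Jul 2023: 1884 days.
Paid Family Leave — service 1884 days ≥ 18 months (≈540 days) ✓; age 32 ≥ 18 ✓; site Denver ✗ (not Lyon) → not eligible.
Short-Term Disability — service 1884 days ≥ 1 year (≈365 days) ✓; rating 5 ≥ 4 ✓; site Denver ✗ (not Madison or Tulsa) → not eligible.
Remote Work Stipend — service 1884 days ≥ 30 days ✓; age 32 ≥ 21 ✓; dept Research ✗ → not eligible.
Stock Purchase Plan — status part-time ✓ (not excluded); service 1884 days ≥ 5 years (≈1825 days) ✓; grade Band 5 ≥ Band 2 ✓; site Denver ✗ (not Austin) → not eligible.
Pet Insurance — status part-time ✓ (not excluded); service 1884 days ≥ 30 days ✓; site Denver ✗ (not Richmond) → not eligible.
Unlimited PTO Program — service 1884 days ≥ 2 years (≈730 days) ✓; 20 hrs/wk < 30 ✗ → not eligible.
Life Insurance — service 1884 days ≥ 24 months (≈720 days) ✓; age 32 ≥ 21 ✓; grade Band 5 ≥ Band 5 ✓; rating 5 ≥ 2 ✓ → eligible.
401(k) Company Match — status part-time ✓ (not excluded); service 1884 days ≥ 5 years (≈1825 days) ✓; grade Band 5 ≥ Band 3 ✓; age 32 ≥ 21 ✓ → eligible.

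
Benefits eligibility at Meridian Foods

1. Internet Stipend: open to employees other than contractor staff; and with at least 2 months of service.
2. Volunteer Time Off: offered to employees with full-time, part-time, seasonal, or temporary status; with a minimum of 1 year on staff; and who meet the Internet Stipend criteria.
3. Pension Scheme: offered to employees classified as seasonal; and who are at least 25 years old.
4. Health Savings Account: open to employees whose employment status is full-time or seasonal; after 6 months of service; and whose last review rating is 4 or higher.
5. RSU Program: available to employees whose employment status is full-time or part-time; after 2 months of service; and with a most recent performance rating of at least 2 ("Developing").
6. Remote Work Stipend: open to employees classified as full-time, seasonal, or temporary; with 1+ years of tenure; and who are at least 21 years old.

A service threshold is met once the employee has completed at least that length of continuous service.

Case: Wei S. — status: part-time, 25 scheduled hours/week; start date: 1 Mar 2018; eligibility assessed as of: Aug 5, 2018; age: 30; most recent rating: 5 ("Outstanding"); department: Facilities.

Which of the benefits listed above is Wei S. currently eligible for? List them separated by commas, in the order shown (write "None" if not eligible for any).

Internet Stipend, RSU Program

Service from 1 Mar 2018 to Aug 5, 2018: 157 days.
Internet Stipend — status part-time ✓ (not excluded); service 157 days ≥ 2 months (≈60 days) ✓ → eligible.
Volunteer Time Off — status part-time ✓; service 157 days < 1 year (≈365 days) ✗ → not eligible.
Pension Scheme — status part-time ✗ (requires seasonal) → not eligible.
Health Savings Account — status part-time ✗ (requires full-time or seasonal) → not eligible.
RSU Program — status part-time ✓; service 157 days ≥ 2 months (≈60 days) ✓; rating 5 ≥ 2 ✓ → eligible.
Remote Work Stipend — status part-time ✗ (requires full-time, seasonal, or temporary) → not eligible.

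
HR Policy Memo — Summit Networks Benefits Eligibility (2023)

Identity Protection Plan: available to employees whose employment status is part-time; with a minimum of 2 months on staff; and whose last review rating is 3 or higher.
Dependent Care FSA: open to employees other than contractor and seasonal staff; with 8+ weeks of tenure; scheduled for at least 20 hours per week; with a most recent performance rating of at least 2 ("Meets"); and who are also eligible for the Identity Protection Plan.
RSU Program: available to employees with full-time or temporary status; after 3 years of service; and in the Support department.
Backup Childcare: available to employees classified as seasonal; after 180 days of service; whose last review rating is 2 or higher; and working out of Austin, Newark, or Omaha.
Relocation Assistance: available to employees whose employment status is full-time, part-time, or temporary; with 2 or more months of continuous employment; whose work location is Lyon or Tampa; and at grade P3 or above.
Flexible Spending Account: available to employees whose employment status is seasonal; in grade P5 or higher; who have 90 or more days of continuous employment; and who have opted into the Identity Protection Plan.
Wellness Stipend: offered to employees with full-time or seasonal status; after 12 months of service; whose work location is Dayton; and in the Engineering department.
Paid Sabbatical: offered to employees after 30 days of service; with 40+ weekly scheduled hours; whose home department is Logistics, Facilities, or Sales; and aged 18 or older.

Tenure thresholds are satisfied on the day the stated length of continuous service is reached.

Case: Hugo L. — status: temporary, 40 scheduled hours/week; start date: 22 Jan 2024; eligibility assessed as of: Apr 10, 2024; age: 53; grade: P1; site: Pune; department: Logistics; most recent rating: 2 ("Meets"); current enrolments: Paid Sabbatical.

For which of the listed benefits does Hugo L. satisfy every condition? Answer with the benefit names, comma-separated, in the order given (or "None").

Paid Sabbatical

Service from 22 Jan 2024 to Apr 10, 2024: 79 days.
Identity Protection Plan — status temporary ✗ (requires part-time) → not eligible.
Dependent Care FSA — status temporary ✓ (not excluded); service 79 days ≥ 8 weeks (≈56 days) ✓; 40 hrs/wk ≥ 20 ✓; rating 2 ≥ 2 ✓; not eligible for Identity Protection Plan ✗ → not eligible.
RSU Program — status temporary ✓; service 79 days < 3 years (≈1095 days) ✗ → not eligible.
Backup Childcare — status temporary ✗ (requires seasonal) → not eligible.
Relocation Assistance — status temporary ✓; service 79 days ≥ 2 months (≈60 days) ✓; site Pune ✗ (not Lyon or Tampa) → not eligible.
Flexible Spending Account — status temporary ✗ (requires seasonal) → not eligible.
Wellness Stipend — status temporary ✗ (requires full-time or seasonal) → not eligible.
Paid Sabbatical — service 79 days ≥ 30 days ✓; 40 hrs/wk ≥ 40 ✓; dept Logistics ✓; age 53 ≥ 18 ✓ → eligible.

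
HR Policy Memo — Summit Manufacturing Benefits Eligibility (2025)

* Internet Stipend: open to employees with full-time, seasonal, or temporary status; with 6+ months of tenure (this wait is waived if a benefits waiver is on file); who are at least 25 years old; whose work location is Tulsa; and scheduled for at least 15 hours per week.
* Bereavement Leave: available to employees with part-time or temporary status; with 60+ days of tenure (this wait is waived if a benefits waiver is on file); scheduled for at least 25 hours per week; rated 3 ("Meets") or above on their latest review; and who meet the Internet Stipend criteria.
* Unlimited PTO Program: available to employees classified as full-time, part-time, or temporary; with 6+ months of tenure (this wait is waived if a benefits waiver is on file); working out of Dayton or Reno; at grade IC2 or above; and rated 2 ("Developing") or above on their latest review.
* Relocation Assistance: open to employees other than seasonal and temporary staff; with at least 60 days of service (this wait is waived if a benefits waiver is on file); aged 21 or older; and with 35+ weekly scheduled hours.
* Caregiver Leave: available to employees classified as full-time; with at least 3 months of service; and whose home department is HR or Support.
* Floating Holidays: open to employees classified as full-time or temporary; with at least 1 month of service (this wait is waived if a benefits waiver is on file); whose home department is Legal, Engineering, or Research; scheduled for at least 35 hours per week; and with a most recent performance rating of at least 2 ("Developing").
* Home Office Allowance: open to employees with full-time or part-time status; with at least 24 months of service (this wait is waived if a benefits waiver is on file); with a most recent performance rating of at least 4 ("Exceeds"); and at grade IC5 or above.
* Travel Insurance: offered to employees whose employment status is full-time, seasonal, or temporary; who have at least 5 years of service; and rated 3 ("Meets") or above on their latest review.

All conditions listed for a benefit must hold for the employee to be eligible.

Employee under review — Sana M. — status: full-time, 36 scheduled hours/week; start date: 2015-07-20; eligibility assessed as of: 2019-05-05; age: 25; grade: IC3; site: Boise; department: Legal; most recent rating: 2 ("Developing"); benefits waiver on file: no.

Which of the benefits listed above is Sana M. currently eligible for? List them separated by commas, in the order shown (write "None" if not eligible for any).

Relocation Assistance, Floating Holidays

Service from 2015-07-20 to 2019-05-05: 1385 days.
Internet Stipend — status full-time ✓; no waiver, service 1385 days ≥ 6 months (≈180 days) ✓; age 25 ≥ 25 ✓; site Boise ✗ (not Tulsa) → not eligible.
Bereavement Leave — status full-time ✗ (requires part-time or temporary) → not eligible.
Unlimited PTO Program — status full-time ✓; no waiver, service 1385 days ≥ 6 months (≈180 days) ✓; site Boise ✗ (not Dayton or Reno) → not eligible.
Relocation Assistance — status full-time ✓ (not excluded); no waiver, service 1385 days ≥ 60 days ✓; age 25 ≥ 21 ✓; 36 hrs/wk ≥ 35 ✓ → eligible.
Caregiver Leave — status full-time ✓; service 1385 days ≥ 3 months (≈90 days) ✓; dept Legal ✗ → not eligible.
Floating Holidays — status full-time ✓; no waiver, service 1385 days ≥ 1 month (≈30 days) ✓; dept Legal ✓; 36 hrs/wk ≥ 35 ✓; rating 2 ≥ 2 ✓ → eligible.
Home Office Allowance — status full-time ✓; no waiver, service 1385 days ≥ 24 months (≈720 days) ✓; rating 2 < 4 ✗ → not eligible.
Travel Insurance — status full-time ✓; service 1385 days < 5 years (≈1825 days) ✗ → not eligible.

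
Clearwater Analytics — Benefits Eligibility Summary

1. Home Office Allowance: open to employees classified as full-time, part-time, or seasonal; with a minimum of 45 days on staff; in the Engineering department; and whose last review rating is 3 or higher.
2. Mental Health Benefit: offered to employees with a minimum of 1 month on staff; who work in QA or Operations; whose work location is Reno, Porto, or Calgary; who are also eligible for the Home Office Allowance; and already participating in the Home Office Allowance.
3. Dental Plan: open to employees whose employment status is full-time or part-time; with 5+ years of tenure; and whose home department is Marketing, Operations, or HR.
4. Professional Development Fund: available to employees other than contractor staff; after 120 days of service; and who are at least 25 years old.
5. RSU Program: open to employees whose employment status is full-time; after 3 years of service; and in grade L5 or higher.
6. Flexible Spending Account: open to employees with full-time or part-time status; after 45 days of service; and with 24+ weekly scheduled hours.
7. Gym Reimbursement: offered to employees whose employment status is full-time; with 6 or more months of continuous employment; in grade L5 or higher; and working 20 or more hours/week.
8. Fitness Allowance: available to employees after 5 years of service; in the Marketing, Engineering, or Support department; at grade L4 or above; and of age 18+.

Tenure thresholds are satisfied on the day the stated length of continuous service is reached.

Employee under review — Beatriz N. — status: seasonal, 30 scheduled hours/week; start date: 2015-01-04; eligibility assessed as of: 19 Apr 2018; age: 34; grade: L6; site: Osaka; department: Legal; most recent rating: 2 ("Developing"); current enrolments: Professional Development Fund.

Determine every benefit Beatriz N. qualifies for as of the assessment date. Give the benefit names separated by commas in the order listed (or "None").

Professional Development Fund

Service from 2015-01-04 to 19 Apr 2018: 1201 days.
Home Office Allowance — status seasonal ✓; service 1201 days ≥ 45 days ✓; dept Legal ✗ → not eligible.
Mental Health Benefit — service 1201 days ≥ 1 month (≈30 days) ✓; dept Legal ✗ → not eligible.
Dental Plan — status seasonal ✗ (requires full-time or part-time) → not eligible.
Professional Development Fund — status seasonal ✓ (not excluded); service 1201 days ≥ 120 days ✓; age 34 ≥ 25 ✓ → eligible.
RSU Program — status seasonal ✗ (requires full-time) → not eligible.
Flexible Spending Account — status seasonal ✗ (requires full-time or part-time) → not eligible.
Gym Reimbursement — status seasonal ✗ (requires full-time) → not eligible.
Fitness Allowance — service 1201 days < 5 years (≈1825 days) ✗ → not eligible.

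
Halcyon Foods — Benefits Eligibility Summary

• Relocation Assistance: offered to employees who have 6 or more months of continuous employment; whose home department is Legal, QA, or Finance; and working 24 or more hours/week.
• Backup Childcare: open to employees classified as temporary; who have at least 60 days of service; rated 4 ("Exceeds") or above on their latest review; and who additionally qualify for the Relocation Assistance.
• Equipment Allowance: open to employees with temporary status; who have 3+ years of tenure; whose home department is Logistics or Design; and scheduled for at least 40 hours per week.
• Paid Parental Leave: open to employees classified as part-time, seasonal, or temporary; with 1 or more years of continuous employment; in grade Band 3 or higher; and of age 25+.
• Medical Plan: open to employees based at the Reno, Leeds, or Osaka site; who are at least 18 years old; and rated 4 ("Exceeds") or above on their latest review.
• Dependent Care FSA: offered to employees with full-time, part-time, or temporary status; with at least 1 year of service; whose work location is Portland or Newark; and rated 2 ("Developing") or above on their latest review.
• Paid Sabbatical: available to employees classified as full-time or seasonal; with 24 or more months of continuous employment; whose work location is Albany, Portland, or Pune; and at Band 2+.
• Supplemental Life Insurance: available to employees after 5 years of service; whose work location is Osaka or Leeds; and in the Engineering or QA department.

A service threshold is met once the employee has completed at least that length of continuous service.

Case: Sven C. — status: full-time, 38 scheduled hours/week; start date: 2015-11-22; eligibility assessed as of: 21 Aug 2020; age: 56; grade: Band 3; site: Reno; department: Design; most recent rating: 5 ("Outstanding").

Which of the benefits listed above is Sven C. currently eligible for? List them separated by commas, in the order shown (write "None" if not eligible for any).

Service from 2015-11-22 to 21 Aug 2020: 1734 days.
Relocation Assistance — service 1734 days ≥ 6 months (≈180 days) ✓; dept Design ✗ → not eligible.
Backup Childcare — status full-time ✗ (requires temporary) → not eligible.
Equipment Allowance — status full-time ✗ (requires temporary) → not eligible.
Paid Parental Leave — status full-time ✗ (requires part-time, seasonal, or temporary) → not eligible.
Medical Plan — site Reno ✓; age 56 ≥ 18 ✓; rating 5 ≥ 4 ✓ → eligible.
Dependent Care FSA — status full-time ✓; service 1734 days ≥ 1 year (≈365 days) ✓; site Reno ✗ (not Portland or Newark) → not eligible.
Paid Sabbatical — status full-time ✓; service 1734 days ≥ 24 months (≈720 days) ✓; site Reno ✗ (not Albany, Portland, or Pune) → not eligible.
Supplemental Life Insurance — service 1734 days < 5 years (≈1825 days) ✗ → not eligible.

Medical Plan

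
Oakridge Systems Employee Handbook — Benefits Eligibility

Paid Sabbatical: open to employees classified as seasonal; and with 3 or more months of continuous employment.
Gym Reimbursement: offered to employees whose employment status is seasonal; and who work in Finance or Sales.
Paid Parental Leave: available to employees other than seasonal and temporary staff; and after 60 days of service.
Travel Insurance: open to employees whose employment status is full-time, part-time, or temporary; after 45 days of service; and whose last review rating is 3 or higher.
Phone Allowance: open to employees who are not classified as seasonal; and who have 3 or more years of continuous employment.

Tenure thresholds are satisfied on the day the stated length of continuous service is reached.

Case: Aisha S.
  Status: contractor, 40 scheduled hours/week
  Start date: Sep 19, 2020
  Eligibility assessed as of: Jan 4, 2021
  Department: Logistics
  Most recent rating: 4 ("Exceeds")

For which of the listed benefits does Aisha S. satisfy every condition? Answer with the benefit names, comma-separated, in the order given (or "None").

Paid Parental Leave

Service from Sep 19, 2020 to Jan 4, 2021: 107 days.
Paid Sabbatical — status contractor ✗ (requires seasonal) → not eligible.
Gym Reimbursement — status contractor ✗ (requires seasonal) → not eligible.
Paid Parental Leave — status contractor ✓ (not excluded); service 107 days ≥ 60 days ✓ → eligible.
Travel Insurance — status contractor ✗ (requires full-time, part-time, or temporary) → not eligible.
Phone Allowance — status contractor ✓ (not excluded); service 107 days < 3 years (≈1095 days) ✗ → not eligible.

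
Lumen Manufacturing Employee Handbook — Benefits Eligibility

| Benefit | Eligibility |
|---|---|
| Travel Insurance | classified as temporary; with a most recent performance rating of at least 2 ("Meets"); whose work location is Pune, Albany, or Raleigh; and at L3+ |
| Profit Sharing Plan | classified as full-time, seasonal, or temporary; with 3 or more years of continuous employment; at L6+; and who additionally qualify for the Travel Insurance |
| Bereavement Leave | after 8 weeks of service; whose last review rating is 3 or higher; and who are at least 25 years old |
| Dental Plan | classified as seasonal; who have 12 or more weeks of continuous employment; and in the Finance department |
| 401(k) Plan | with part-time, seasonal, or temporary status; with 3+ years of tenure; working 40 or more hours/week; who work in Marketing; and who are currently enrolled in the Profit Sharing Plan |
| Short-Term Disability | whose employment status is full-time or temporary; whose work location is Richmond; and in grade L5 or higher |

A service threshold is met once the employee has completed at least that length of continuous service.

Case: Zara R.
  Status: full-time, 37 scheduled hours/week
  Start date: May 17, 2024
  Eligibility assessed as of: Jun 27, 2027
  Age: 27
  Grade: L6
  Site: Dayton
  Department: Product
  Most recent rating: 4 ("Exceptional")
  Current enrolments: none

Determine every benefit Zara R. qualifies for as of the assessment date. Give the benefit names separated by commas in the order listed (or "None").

Bereavement Leave

Service from May 17, 2024 to Jun 27, 2027: 1136 days.
Travel Insurance — status full-time ✗ (requires temporary) → not eligible.
Profit Sharing Plan — status full-time ✓; service 1136 days ≥ 3 years (≈1095 days) ✓; grade L6 ≥ L6 ✓; not eligible for Travel Insurance ✗ → not eligible.
Bereavement Leave — service 1136 days ≥ 8 weeks (≈56 days) ✓; rating 4 ≥ 3 ✓; age 27 ≥ 25 ✓ → eligible.
Dental Plan — status full-time ✗ (requires seasonal) → not eligible.
401(k) Plan — status full-time ✗ (requires part-time, seasonal, or temporary) → not eligible.
Short-Term Disability — status full-time ✓; site Dayton ✗ (not Richmond) → not eligible.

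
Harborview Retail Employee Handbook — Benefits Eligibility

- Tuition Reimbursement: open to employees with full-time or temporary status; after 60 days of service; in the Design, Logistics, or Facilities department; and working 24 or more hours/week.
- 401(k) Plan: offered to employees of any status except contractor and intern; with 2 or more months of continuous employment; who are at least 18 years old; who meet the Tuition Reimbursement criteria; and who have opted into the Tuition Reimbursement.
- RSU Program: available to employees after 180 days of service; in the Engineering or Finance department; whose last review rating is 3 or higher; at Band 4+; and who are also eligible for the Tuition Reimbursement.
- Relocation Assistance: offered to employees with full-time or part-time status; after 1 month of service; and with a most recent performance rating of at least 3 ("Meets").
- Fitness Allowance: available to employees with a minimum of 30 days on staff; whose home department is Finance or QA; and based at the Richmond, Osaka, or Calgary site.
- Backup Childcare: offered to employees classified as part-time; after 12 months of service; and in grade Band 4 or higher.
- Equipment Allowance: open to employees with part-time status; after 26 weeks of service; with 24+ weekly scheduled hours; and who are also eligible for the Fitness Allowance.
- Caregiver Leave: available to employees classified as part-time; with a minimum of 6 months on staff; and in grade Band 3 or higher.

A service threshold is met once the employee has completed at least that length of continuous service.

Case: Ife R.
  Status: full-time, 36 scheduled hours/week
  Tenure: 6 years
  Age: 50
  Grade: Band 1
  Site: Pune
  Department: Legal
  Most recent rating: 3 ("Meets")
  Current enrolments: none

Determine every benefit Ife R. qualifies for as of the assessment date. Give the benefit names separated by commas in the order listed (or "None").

Relocation Assistance

Tuition Reimbursement — status full-time ✓; service 6 years ≥ 60 days ✓; dept Legal ✗ → not eligible.
401(k) Plan — status full-time ✓ (not excluded); service 6 years ≥ 2 months (≈60 days) ✓; age 50 ≥ 18 ✓; not eligible for Tuition Reimbursement ✗ → not eligible.
RSU Program — service 6 years ≥ 180 days ✓; dept Legal ✗ → not eligible.
Relocation Assistance — status full-time ✓; service 6 years ≥ 1 month (≈30 days) ✓; rating 3 ≥ 3 ✓ → eligible.
Fitness Allowance — service 6 years ≥ 30 days ✓; dept Legal ✗ → not eligible.
Backup Childcare — status full-time ✗ (requires part-time) → not eligible.
Equipment Allowance — status full-time ✗ (requires part-time) → not eligible.
Caregiver Leave — status full-time ✗ (requires part-time) → not eligible.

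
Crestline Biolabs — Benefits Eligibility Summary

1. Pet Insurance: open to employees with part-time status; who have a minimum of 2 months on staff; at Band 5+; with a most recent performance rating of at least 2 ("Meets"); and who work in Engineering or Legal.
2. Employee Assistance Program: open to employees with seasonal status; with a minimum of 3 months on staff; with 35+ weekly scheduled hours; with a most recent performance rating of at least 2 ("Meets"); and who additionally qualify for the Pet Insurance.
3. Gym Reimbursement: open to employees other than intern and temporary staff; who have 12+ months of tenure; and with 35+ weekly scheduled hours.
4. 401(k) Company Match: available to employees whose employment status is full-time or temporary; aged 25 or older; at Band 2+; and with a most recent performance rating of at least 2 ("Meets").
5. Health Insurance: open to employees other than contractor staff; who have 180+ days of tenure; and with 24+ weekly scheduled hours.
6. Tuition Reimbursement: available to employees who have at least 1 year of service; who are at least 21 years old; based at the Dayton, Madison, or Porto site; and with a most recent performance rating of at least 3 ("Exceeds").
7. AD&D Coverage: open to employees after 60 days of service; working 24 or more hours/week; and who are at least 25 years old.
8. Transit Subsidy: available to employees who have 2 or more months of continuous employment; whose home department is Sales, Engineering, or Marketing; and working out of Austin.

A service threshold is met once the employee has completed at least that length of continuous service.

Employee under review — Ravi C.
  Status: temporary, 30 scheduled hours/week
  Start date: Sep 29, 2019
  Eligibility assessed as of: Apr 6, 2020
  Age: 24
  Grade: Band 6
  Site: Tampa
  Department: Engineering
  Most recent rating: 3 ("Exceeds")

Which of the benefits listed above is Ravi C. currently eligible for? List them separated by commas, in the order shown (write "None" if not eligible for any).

Service from Sep 29, 2019 to Apr 6, 2020: 190 days.
Pet Insurance — status temporary ✗ (requires part-time) → not eligible.
Employee Assistance Program — status temporary ✗ (requires seasonal) → not eligible.
Gym Reimbursement — status temporary ✗ (excluded) → not eligible.
401(k) Company Match — status temporary ✓; age 24 < 25 ✗ → not eligible.
Health Insurance — status temporary ✓ (not excluded); service 190 days ≥ 180 days ✓; 30 hrs/wk ≥ 24 ✓ → eligible.
Tuition Reimbursement — service 190 days < 1 year (≈365 days) ✗ → not eligible.
AD&D Coverage — service 190 days ≥ 60 days ✓; 30 hrs/wk ≥ 24 ✓; age 24 < 25 ✗ → not eligible.
Transit Subsidy — service 190 days ≥ 2 months (≈60 days) ✓; dept Engineering ✓; site Tampa ✗ (not Austin) → not eligible.

Health Insurance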